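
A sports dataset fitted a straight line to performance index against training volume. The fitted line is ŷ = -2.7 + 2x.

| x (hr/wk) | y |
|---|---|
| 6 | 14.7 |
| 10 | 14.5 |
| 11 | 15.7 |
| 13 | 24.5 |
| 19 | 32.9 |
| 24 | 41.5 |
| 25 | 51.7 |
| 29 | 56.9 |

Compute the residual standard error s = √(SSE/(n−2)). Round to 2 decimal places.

s = 3.95

x=6: ŷ = -2.7 + 2·6 = 9.3; r = 14.7 − 9.3 = 5.4
x=10: ŷ = -2.7 + 2·10 = 17.3; r = 14.5 − 17.3 = -2.8
x=11: ŷ = -2.7 + 2·11 = 19.3; r = 15.7 − 19.3 = -3.6
x=13: ŷ = -2.7 + 2·13 = 23.3; r = 24.5 − 23.3 = 1.2
x=19: ŷ = -2.7 + 2·19 = 35.3; r = 32.9 − 35.3 = -2.4
x=24: ŷ = -2.7 + 2·24 = 45.3; r = 41.5 − 45.3 = -3.8
x=25: ŷ = -2.7 + 2·25 = 47.3; r = 51.7 − 47.3 = 4.4
x=29: ŷ = -2.7 + 2·29 = 55.3; r = 56.9 − 55.3 = 1.6
SSE = 29.16 + 7.84 + 12.96 + 1.44 + 5.76 + 14.44 + 19.36 + 2.56 = 93.52
s = √(93.52/6) = √15.5867 ≈ 3.95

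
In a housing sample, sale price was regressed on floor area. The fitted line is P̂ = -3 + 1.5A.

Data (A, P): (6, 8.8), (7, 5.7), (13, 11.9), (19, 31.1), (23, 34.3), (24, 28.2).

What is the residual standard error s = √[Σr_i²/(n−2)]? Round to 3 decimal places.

A=6: P̂ = -3 + 1.5·6 = 6; r = 8.8 − 6 = 2.8
A=7: P̂ = -3 + 1.5·7 = 7.5; r = 5.7 − 7.5 = -1.8
A=13: P̂ = -3 + 1.5·13 = 16.5; r = 11.9 − 16.5 = -4.6
A=19: P̂ = -3 + 1.5·19 = 25.5; r = 31.1 − 25.5 = 5.6
A=23: P̂ = -3 + 1.5·23 = 31.5; r = 34.3 − 31.5 = 2.8
A=24: P̂ = -3 + 1.5·24 = 33; r = 28.2 − 33 = -4.8
SSE = 7.84 + 3.24 + 21.16 + 31.36 + 7.84 + 23.04 = 94.48
s = √(94.48/4) = √23.62 ≈ 4.860

s = 4.860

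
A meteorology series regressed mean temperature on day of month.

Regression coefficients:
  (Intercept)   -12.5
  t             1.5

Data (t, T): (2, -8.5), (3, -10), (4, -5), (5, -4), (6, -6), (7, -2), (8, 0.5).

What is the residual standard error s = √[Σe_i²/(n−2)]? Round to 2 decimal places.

t=2: T̂ = -12.5 + 1.5·2 = -9.5; e = -8.5 − (-9.5) = 1
t=3: T̂ = -12.5 + 1.5·3 = -8; e = -10 − (-8) = -2
t=4: T̂ = -12.5 + 1.5·4 = -6.5; e = -5 − (-6.5) = 1.5
t=5: T̂ = -12.5 + 1.5·5 = -5; e = -4 − (-5) = 1
t=6: T̂ = -12.5 + 1.5·6 = -3.5; e = -6 − (-3.5) = -2.5
t=7: T̂ = -12.5 + 1.5·7 = -2; e = -2 − (-2) = 0
t=8: T̂ = -12.5 + 1.5·8 = -0.5; e = 0.5 − (-0.5) = 1
SSE = 1 + 4 + 2.25 + 1 + 6.25 + 0 + 1 = 15.5
s = √(15.5/5) = √3.1 ≈ 1.76

s = 1.76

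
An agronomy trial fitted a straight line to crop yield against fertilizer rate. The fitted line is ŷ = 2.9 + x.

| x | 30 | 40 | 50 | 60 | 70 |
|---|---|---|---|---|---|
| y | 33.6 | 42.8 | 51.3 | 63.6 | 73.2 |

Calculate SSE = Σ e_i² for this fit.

SSE = 3.64

x=30: ŷ = 2.9 + 30 = 32.9; e = 33.6 − 32.9 = 0.7
x=40: ŷ = 2.9 + 40 = 42.9; e = 42.8 − 42.9 = -0.1
x=50: ŷ = 2.9 + 50 = 52.9; e = 51.3 − 52.9 = -1.6
x=60: ŷ = 2.9 + 60 = 62.9; e = 63.6 − 62.9 = 0.7
x=70: ŷ = 2.9 + 70 = 72.9; e = 73.2 − 72.9 = 0.3
SSE = 0.49 + 0.01 + 2.56 + 0.49 + 0.09 = 3.64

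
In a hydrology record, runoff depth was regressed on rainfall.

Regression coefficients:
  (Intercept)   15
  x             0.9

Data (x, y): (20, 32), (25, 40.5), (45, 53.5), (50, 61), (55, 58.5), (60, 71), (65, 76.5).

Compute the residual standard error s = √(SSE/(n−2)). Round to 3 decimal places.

s = 3.578

x=20: ŷ = 15 + 0.9·20 = 33; r = 32 − 33 = -1
x=25: ŷ = 15 + 0.9·25 = 37.5; r = 40.5 − 37.5 = 3
x=45: ŷ = 15 + 0.9·45 = 55.5; r = 53.5 − 55.5 = -2
x=50: ŷ = 15 + 0.9·50 = 60; r = 61 − 60 = 1
x=55: ŷ = 15 + 0.9·55 = 64.5; r = 58.5 − 64.5 = -6
x=60: ŷ = 15 + 0.9·60 = 69; r = 71 − 69 = 2
x=65: ŷ = 15 + 0.9·65 = 73.5; r = 76.5 − 73.5 = 3
SSE = 1 + 9 + 4 + 1 + 36 + 4 + 9 = 64
s = √(64/5) = √12.8 ≈ 3.578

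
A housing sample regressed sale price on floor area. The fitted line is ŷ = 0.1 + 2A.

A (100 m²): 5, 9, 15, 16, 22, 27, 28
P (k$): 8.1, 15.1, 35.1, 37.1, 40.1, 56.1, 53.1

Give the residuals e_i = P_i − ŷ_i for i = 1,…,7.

-2, -3, 5, 5, -4, 2, -3

A=5: ŷ = 0.1 + 2·5 = 10.1; e = 8.1 − 10.1 = -2
A=9: ŷ = 0.1 + 2·9 = 18.1; e = 15.1 − 18.1 = -3
A=15: ŷ = 0.1 + 2·15 = 30.1; e = 35.1 − 30.1 = 5
A=16: ŷ = 0.1 + 2·16 = 32.1; e = 37.1 − 32.1 = 5
A=22: ŷ = 0.1 + 2·22 = 44.1; e = 40.1 − 44.1 = -4
A=27: ŷ = 0.1 + 2·27 = 54.1; e = 56.1 − 54.1 = 2
A=28: ŷ = 0.1 + 2·28 = 56.1; e = 53.1 − 56.1 = -3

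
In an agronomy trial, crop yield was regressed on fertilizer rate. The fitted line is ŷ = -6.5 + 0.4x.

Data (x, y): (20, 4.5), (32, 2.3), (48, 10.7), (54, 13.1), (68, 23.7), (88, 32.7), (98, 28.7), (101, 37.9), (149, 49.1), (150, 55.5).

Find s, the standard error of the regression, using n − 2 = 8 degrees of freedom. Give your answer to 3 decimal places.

x=20: ŷ = -6.5 + 0.4·20 = 1.5; r = 4.5 − 1.5 = 3
x=32: ŷ = -6.5 + 0.4·32 = 6.3; r = 2.3 − 6.3 = -4
x=48: ŷ = -6.5 + 0.4·48 = 12.7; r = 10.7 − 12.7 = -2
x=54: ŷ = -6.5 + 0.4·54 = 15.1; r = 13.1 − 15.1 = -2
x=68: ŷ = -6.5 + 0.4·68 = 20.7; r = 23.7 − 20.7 = 3
x=88: ŷ = -6.5 + 0.4·88 = 28.7; r = 32.7 − 28.7 = 4
x=98: ŷ = -6.5 + 0.4·98 = 32.7; r = 28.7 − 32.7 = -4
x=101: ŷ = -6.5 + 0.4·101 = 33.9; r = 37.9 − 33.9 = 4
x=149: ŷ = -6.5 + 0.4·149 = 53.1; r = 49.1 − 53.1 = -4
x=150: ŷ = -6.5 + 0.4·150 = 53.5; r = 55.5 − 53.5 = 2
SSE = 9 + 16 + 4 + 4 + 9 + 16 + 16 + 16 + 16 + 4 = 110
s = √(110/8) = √13.75 ≈ 3.708

s = 3.708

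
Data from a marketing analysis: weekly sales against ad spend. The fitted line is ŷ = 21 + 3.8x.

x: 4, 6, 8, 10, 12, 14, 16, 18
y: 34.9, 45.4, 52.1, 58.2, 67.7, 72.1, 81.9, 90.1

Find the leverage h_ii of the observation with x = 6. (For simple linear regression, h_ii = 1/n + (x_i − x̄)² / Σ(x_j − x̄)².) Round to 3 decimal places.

x̄ = (4 + 6 + 8 + 10 + 12 + 14 + 16 + 18)/8 = 11
Σ(x − x̄)² = 49 + 25 + 9 + 1 + 1 + 9 + 25 + 49 = 168
h = 1/8 + (-5)²/168 = 0.125 + 0.14881 = 0.274

h = 0.274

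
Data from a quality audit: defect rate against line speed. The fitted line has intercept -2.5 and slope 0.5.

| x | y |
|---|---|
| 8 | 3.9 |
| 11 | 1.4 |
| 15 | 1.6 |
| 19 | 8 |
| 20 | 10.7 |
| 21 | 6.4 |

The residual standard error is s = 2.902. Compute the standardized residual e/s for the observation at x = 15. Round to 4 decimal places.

ŷ = -2.5 + 0.5·15 = 5
e = 1.6 − 5 = -3.4
e/s = -3.4 / 2.902 = -1.1716

-1.1716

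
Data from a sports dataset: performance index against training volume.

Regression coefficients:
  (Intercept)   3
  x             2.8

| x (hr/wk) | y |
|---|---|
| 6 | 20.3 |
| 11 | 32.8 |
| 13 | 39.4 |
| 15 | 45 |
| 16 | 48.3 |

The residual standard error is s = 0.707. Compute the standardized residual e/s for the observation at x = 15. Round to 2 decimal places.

0.00

ŷ = 3 + 2.8·15 = 45
e = 45 − 45 = 0
e/s = 0 / 0.707 = 0.00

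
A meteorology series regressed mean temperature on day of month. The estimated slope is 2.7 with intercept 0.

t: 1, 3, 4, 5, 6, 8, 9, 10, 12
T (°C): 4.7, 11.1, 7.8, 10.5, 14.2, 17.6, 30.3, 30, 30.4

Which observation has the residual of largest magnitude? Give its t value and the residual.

t = 9, e = 6

t=1: T̂ = 2.7·1 = 2.7; e = 4.7 − 2.7 = 2
t=3: T̂ = 2.7·3 = 8.1; e = 11.1 − 8.1 = 3
t=4: T̂ = 2.7·4 = 10.8; e = 7.8 − 10.8 = -3
t=5: T̂ = 2.7·5 = 13.5; e = 10.5 − 13.5 = -3
t=6: T̂ = 2.7·6 = 16.2; e = 14.2 − 16.2 = -2
t=8: T̂ = 2.7·8 = 21.6; e = 17.6 − 21.6 = -4
t=9: T̂ = 2.7·9 = 24.3; e = 30.3 − 24.3 = 6
t=10: T̂ = 2.7·10 = 27; e = 30 − 27 = 3
t=12: T̂ = 2.7·12 = 32.4; e = 30.4 − 32.4 = -2
Largest |e| is 6 at t = 9, residual 6.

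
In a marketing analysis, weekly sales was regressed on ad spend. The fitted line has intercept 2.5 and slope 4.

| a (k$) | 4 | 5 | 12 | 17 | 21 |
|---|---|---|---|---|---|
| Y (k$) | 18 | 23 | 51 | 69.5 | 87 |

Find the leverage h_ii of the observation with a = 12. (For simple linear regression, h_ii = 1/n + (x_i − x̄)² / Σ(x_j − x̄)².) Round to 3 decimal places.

ā = (4 + 5 + 12 + 17 + 21)/5 = 11.8
Σ(a − ā)² = 60.84 + 46.24 + 0.04 + 27.04 + 84.64 = 218.8
h = 1/5 + (0.2)²/218.8 = 0.2 + 0.000182815 = 0.200

h = 0.200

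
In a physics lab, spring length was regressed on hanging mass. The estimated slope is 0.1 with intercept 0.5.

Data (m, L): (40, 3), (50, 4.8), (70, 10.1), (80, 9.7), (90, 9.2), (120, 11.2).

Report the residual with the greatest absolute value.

m=40: L̂ = 0.5 + 0.1·40 = 4.5; e = 3 − 4.5 = -1.5
m=50: L̂ = 0.5 + 0.1·50 = 5.5; e = 4.8 − 5.5 = -0.7
m=70: L̂ = 0.5 + 0.1·70 = 7.5; e = 10.1 − 7.5 = 2.6
m=80: L̂ = 0.5 + 0.1·80 = 8.5; e = 9.7 − 8.5 = 1.2
m=90: L̂ = 0.5 + 0.1·90 = 9.5; e = 9.2 − 9.5 = -0.3
m=120: L̂ = 0.5 + 0.1·120 = 12.5; e = 11.2 − 12.5 = -1.3
Largest |e| is 2.6 at m = 70, residual 2.6.

e = 2.6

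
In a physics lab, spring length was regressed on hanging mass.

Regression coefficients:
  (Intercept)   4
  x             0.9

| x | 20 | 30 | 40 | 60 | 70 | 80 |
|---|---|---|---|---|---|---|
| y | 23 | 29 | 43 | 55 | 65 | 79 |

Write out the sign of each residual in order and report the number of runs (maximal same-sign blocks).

5 runs

x=20: ŷ = 4 + 0.9·20 = 22; e = 23 − 22 = 1
x=30: ŷ = 4 + 0.9·30 = 31; e = 29 − 31 = -2
x=40: ŷ = 4 + 0.9·40 = 40; e = 43 − 40 = 3
x=60: ŷ = 4 + 0.9·60 = 58; e = 55 − 58 = -3
x=70: ŷ = 4 + 0.9·70 = 67; e = 65 − 67 = -2
x=80: ŷ = 4 + 0.9·80 = 76; e = 79 − 76 = 3
Signs: + − + − − +
Runs: +×1, −×1, +×1, −×2, +×1 → 5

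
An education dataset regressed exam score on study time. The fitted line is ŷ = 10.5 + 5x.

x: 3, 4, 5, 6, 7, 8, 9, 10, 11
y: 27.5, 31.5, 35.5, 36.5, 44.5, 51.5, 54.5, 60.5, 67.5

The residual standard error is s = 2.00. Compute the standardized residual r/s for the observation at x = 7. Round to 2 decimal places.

-0.50

ŷ = 10.5 + 5·7 = 45.5
r = 44.5 − 45.5 = -1
r/s = -1 / 2.00 = -0.50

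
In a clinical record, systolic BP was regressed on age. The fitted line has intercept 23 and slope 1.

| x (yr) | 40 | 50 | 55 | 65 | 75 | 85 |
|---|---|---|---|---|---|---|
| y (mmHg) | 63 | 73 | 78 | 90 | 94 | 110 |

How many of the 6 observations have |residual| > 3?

1

x=40: ŷ = 23 + 40 = 63; e = 63 − 63 = 0
x=50: ŷ = 23 + 50 = 73; e = 73 − 73 = 0
x=55: ŷ = 23 + 55 = 78; e = 78 − 78 = 0
x=65: ŷ = 23 + 65 = 88; e = 90 − 88 = 2
x=75: ŷ = 23 + 75 = 98; e = 94 − 98 = -4
x=85: ŷ = 23 + 85 = 108; e = 110 − 108 = 2
|e| > 3: x=75 (|e|=4) → 1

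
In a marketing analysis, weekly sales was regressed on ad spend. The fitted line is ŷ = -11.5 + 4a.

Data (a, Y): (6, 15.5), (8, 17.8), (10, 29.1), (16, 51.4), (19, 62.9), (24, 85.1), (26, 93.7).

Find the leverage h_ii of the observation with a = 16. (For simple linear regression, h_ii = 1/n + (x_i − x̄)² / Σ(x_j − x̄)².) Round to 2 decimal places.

h = 0.14

ā = (6 + 8 + 10 + 16 + 19 + 24 + 26)/7 = 15.5714
Σ(a − ā)² = 91.6122 + 57.3265 + 31.0408 + 0.183673 + 11.7551 + 71.0408 + 108.755 = 371.714
h = 1/7 + (0.428571)²/371.714 = 0.142857 + 0.000494125 = 0.14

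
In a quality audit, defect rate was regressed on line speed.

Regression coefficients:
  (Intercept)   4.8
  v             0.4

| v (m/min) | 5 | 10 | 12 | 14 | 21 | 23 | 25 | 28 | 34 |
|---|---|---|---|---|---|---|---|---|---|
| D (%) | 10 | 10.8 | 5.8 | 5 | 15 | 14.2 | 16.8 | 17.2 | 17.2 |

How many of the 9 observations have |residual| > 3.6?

v=5: D̂ = 4.8 + 0.4·5 = 6.8; e = 10 − 6.8 = 3.2
v=10: D̂ = 4.8 + 0.4·10 = 8.8; e = 10.8 − 8.8 = 2
v=12: D̂ = 4.8 + 0.4·12 = 9.6; e = 5.8 − 9.6 = -3.8
v=14: D̂ = 4.8 + 0.4·14 = 10.4; e = 5 − 10.4 = -5.4
v=21: D̂ = 4.8 + 0.4·21 = 13.2; e = 15 − 13.2 = 1.8
v=23: D̂ = 4.8 + 0.4·23 = 14; e = 14.2 − 14 = 0.2
v=25: D̂ = 4.8 + 0.4·25 = 14.8; e = 16.8 − 14.8 = 2
v=28: D̂ = 4.8 + 0.4·28 = 16; e = 17.2 − 16 = 1.2
v=34: D̂ = 4.8 + 0.4·34 = 18.4; e = 17.2 − 18.4 = -1.2
|e| > 3.6: v=12 (|e|=3.8), v=14 (|e|=5.4) → 2

2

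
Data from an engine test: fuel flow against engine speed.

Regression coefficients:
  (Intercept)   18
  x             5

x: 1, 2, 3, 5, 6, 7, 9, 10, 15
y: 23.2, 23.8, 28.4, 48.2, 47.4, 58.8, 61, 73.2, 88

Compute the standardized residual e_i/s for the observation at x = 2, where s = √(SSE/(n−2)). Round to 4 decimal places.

x=1: ŷ = 18 + 5·1 = 23; e = 23.2 − 23 = 0.2
x=2: ŷ = 18 + 5·2 = 28; e = 23.8 − 28 = -4.2
x=3: ŷ = 18 + 5·3 = 33; e = 28.4 − 33 = -4.6
x=5: ŷ = 18 + 5·5 = 43; e = 48.2 − 43 = 5.2
x=6: ŷ = 18 + 5·6 = 48; e = 47.4 − 48 = -0.6
x=7: ŷ = 18 + 5·7 = 53; e = 58.8 − 53 = 5.8
x=9: ŷ = 18 + 5·9 = 63; e = 61 − 63 = -2
x=10: ŷ = 18 + 5·10 = 68; e = 73.2 − 68 = 5.2
x=15: ŷ = 18 + 5·15 = 93; e = 88 − 93 = -5
SSE = 0.04 + 17.64 + 21.16 + 27.04 + 0.36 + 33.64 + 4 + 27.04 + 25 = 155.92
s = √(155.92/7) = 4.71956
e/s = -4.2 / 4.71956 = -0.8899

-0.8899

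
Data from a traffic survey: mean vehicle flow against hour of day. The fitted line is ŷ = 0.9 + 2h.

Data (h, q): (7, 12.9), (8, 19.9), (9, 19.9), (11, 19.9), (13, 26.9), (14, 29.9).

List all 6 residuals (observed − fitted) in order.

h=7: ŷ = 0.9 + 2·7 = 14.9; r = 12.9 − 14.9 = -2
h=8: ŷ = 0.9 + 2·8 = 16.9; r = 19.9 − 16.9 = 3
h=9: ŷ = 0.9 + 2·9 = 18.9; r = 19.9 − 18.9 = 1
h=11: ŷ = 0.9 + 2·11 = 22.9; r = 19.9 − 22.9 = -3
h=13: ŷ = 0.9 + 2·13 = 26.9; r = 26.9 − 26.9 = 0
h=14: ŷ = 0.9 + 2·14 = 28.9; r = 29.9 − 28.9 = 1

-2, 3, 1, -3, 0, 1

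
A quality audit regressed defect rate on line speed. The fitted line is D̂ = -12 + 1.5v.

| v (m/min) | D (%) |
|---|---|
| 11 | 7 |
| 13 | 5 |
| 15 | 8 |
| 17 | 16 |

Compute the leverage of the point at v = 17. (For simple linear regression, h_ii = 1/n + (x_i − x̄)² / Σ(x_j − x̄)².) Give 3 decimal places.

h = 0.700

v̄ = (11 + 13 + 15 + 17)/4 = 14
Σ(v − v̄)² = 9 + 1 + 1 + 9 = 20
h = 1/4 + (3)²/20 = 0.25 + 0.45 = 0.700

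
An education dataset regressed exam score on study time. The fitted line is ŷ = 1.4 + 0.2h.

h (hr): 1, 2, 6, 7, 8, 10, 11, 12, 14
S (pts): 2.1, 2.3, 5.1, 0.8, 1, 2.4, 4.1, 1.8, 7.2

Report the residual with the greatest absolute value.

h=1: ŷ = 1.4 + 0.2·1 = 1.6; e = 2.1 − 1.6 = 0.5
h=2: ŷ = 1.4 + 0.2·2 = 1.8; e = 2.3 − 1.8 = 0.5
h=6: ŷ = 1.4 + 0.2·6 = 2.6; e = 5.1 − 2.6 = 2.5
h=7: ŷ = 1.4 + 0.2·7 = 2.8; e = 0.8 − 2.8 = -2
h=8: ŷ = 1.4 + 0.2·8 = 3; e = 1 − 3 = -2
h=10: ŷ = 1.4 + 0.2·10 = 3.4; e = 2.4 − 3.4 = -1
h=11: ŷ = 1.4 + 0.2·11 = 3.6; e = 4.1 − 3.6 = 0.5
h=12: ŷ = 1.4 + 0.2·12 = 3.8; e = 1.8 − 3.8 = -2
h=14: ŷ = 1.4 + 0.2·14 = 4.2; e = 7.2 − 4.2 = 3
Largest |e| is 3 at h = 14, residual 3.

e = 3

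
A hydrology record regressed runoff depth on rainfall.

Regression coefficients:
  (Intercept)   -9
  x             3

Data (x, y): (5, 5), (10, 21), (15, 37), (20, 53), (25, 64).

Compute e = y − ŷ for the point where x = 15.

ŷ = -9 + 3·15 = 36
e = 37 − 36 = 1

e = 1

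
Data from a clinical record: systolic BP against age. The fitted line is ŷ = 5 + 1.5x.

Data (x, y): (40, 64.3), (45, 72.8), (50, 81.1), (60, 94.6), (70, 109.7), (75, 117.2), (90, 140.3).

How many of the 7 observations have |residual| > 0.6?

x=40: ŷ = 5 + 1.5·40 = 65; r = 64.3 − 65 = -0.7
x=45: ŷ = 5 + 1.5·45 = 72.5; r = 72.8 − 72.5 = 0.3
x=50: ŷ = 5 + 1.5·50 = 80; r = 81.1 − 80 = 1.1
x=60: ŷ = 5 + 1.5·60 = 95; r = 94.6 − 95 = -0.4
x=70: ŷ = 5 + 1.5·70 = 110; r = 109.7 − 110 = -0.3
x=75: ŷ = 5 + 1.5·75 = 117.5; r = 117.2 − 117.5 = -0.3
x=90: ŷ = 5 + 1.5·90 = 140; r = 140.3 − 140 = 0.3
|r| > 0.6: x=40 (|r|=0.7), x=50 (|r|=1.1) → 2

2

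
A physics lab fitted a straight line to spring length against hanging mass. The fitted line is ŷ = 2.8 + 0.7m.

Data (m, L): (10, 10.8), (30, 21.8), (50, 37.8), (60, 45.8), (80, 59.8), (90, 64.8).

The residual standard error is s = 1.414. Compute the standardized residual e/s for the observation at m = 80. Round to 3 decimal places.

0.707

ŷ = 2.8 + 0.7·80 = 58.8
e = 59.8 − 58.8 = 1
e/s = 1 / 1.414 = 0.707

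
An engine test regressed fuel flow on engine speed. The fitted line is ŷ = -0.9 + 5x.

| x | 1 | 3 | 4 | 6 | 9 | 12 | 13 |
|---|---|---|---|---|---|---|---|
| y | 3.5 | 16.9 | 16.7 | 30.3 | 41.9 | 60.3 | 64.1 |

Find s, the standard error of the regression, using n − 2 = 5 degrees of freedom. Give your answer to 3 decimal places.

s = 2.082

x=1: ŷ = -0.9 + 5·1 = 4.1; r = 3.5 − 4.1 = -0.6
x=3: ŷ = -0.9 + 5·3 = 14.1; r = 16.9 − 14.1 = 2.8
x=4: ŷ = -0.9 + 5·4 = 19.1; r = 16.7 − 19.1 = -2.4
x=6: ŷ = -0.9 + 5·6 = 29.1; r = 30.3 − 29.1 = 1.2
x=9: ŷ = -0.9 + 5·9 = 44.1; r = 41.9 − 44.1 = -2.2
x=12: ŷ = -0.9 + 5·12 = 59.1; r = 60.3 − 59.1 = 1.2
x=13: ŷ = -0.9 + 5·13 = 64.1; r = 64.1 − 64.1 = 0
SSE = 0.36 + 7.84 + 5.76 + 1.44 + 4.84 + 1.44 + 0 = 21.68
s = √(21.68/5) = √4.336 ≈ 2.082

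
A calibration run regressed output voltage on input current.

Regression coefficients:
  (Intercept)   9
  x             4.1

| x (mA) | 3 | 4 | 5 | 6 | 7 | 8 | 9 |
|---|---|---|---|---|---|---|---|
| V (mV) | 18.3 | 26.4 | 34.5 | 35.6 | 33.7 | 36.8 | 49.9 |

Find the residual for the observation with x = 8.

V̂ = 9 + 4.1·8 = 41.8
e = 36.8 − 41.8 = -5

e = -5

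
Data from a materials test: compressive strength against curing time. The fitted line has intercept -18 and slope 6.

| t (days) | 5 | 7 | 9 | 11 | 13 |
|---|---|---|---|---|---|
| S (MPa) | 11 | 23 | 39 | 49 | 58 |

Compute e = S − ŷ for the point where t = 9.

ŷ = -18 + 6·9 = 36
e = 39 − 36 = 3

e = 3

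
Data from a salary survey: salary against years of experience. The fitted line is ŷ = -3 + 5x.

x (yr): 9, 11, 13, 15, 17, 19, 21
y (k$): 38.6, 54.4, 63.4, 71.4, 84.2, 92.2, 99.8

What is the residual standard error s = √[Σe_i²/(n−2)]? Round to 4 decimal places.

s = 2.4232

x=9: ŷ = -3 + 5·9 = 42; e = 38.6 − 42 = -3.4
x=11: ŷ = -3 + 5·11 = 52; e = 54.4 − 52 = 2.4
x=13: ŷ = -3 + 5·13 = 62; e = 63.4 − 62 = 1.4
x=15: ŷ = -3 + 5·15 = 72; e = 71.4 − 72 = -0.6
x=17: ŷ = -3 + 5·17 = 82; e = 84.2 − 82 = 2.2
x=19: ŷ = -3 + 5·19 = 92; e = 92.2 − 92 = 0.2
x=21: ŷ = -3 + 5·21 = 102; e = 99.8 − 102 = -2.2
SSE = 11.56 + 5.76 + 1.96 + 0.36 + 4.84 + 0.04 + 4.84 = 29.36
s = √(29.36/5) = √5.872 ≈ 2.4232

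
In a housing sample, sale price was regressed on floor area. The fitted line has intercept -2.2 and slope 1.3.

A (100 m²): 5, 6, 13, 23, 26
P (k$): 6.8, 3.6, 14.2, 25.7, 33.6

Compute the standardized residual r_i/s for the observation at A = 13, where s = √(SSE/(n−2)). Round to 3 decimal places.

A=5: P̂ = -2.2 + 1.3·5 = 4.3; r = 6.8 − 4.3 = 2.5
A=6: P̂ = -2.2 + 1.3·6 = 5.6; r = 3.6 − 5.6 = -2
A=13: P̂ = -2.2 + 1.3·13 = 14.7; r = 14.2 − 14.7 = -0.5
A=23: P̂ = -2.2 + 1.3·23 = 27.7; r = 25.7 − 27.7 = -2
A=26: P̂ = -2.2 + 1.3·26 = 31.6; r = 33.6 − 31.6 = 2
SSE = 6.25 + 4 + 0.25 + 4 + 4 = 18.5
s = √(18.5/3) = 2.48328
r/s = -0.5 / 2.48328 = -0.201

-0.201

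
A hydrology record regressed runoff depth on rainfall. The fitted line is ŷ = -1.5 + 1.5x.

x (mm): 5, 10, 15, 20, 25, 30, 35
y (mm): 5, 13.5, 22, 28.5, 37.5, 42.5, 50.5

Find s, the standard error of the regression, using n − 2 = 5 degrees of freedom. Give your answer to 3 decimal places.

x=5: ŷ = -1.5 + 1.5·5 = 6; e = 5 − 6 = -1
x=10: ŷ = -1.5 + 1.5·10 = 13.5; e = 13.5 − 13.5 = 0
x=15: ŷ = -1.5 + 1.5·15 = 21; e = 22 − 21 = 1
x=20: ŷ = -1.5 + 1.5·20 = 28.5; e = 28.5 − 28.5 = 0
x=25: ŷ = -1.5 + 1.5·25 = 36; e = 37.5 − 36 = 1.5
x=30: ŷ = -1.5 + 1.5·30 = 43.5; e = 42.5 − 43.5 = -1
x=35: ŷ = -1.5 + 1.5·35 = 51; e = 50.5 − 51 = -0.5
SSE = 1 + 0 + 1 + 0 + 2.25 + 1 + 0.25 = 5.5
s = √(5.5/5) = √1.1 ≈ 1.049

s = 1.049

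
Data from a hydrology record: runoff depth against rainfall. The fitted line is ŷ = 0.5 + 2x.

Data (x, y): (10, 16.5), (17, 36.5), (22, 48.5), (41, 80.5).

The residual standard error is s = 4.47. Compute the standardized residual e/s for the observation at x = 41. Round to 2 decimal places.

-0.45

ŷ = 0.5 + 2·41 = 82.5
e = 80.5 − 82.5 = -2
e/s = -2 / 4.47 = -0.45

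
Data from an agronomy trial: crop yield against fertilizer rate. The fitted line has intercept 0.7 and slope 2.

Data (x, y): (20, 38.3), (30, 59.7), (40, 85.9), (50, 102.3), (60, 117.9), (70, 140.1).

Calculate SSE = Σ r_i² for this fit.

SSE = 44.56

x=20: ŷ = 0.7 + 2·20 = 40.7; r = 38.3 − 40.7 = -2.4
x=30: ŷ = 0.7 + 2·30 = 60.7; r = 59.7 − 60.7 = -1
x=40: ŷ = 0.7 + 2·40 = 80.7; r = 85.9 − 80.7 = 5.2
x=50: ŷ = 0.7 + 2·50 = 100.7; r = 102.3 − 100.7 = 1.6
x=60: ŷ = 0.7 + 2·60 = 120.7; r = 117.9 − 120.7 = -2.8
x=70: ŷ = 0.7 + 2·70 = 140.7; r = 140.1 − 140.7 = -0.6
SSE = 5.76 + 1 + 27.04 + 2.56 + 7.84 + 0.36 = 44.56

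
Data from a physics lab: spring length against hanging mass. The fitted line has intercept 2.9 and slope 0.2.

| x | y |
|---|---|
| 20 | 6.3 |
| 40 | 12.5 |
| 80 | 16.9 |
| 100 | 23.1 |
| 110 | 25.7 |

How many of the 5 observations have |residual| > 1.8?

1

x=20: ŷ = 2.9 + 0.2·20 = 6.9; e = 6.3 − 6.9 = -0.6
x=40: ŷ = 2.9 + 0.2·40 = 10.9; e = 12.5 − 10.9 = 1.6
x=80: ŷ = 2.9 + 0.2·80 = 18.9; e = 16.9 − 18.9 = -2
x=100: ŷ = 2.9 + 0.2·100 = 22.9; e = 23.1 − 22.9 = 0.2
x=110: ŷ = 2.9 + 0.2·110 = 24.9; e = 25.7 − 24.9 = 0.8
|e| > 1.8: x=80 (|e|=2) → 1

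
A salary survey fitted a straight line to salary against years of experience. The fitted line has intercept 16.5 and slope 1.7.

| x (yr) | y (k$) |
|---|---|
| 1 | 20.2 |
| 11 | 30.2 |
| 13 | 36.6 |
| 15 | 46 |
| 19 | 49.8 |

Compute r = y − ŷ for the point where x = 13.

r = -2

ŷ = 16.5 + 1.7·13 = 38.6
r = 36.6 − 38.6 = -2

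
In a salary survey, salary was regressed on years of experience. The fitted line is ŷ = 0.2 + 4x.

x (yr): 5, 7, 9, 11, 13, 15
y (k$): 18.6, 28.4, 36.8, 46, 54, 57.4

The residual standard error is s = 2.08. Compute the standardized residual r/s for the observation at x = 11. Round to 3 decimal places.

ŷ = 0.2 + 4·11 = 44.2
r = 46 − 44.2 = 1.8
r/s = 1.8 / 2.08 = 0.865

0.865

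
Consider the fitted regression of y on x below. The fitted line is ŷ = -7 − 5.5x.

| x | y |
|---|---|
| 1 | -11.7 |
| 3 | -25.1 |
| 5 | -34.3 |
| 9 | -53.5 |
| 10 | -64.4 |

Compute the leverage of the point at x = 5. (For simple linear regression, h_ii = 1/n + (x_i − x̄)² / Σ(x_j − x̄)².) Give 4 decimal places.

h = 0.2061

x̄ = (1 + 3 + 5 + 9 + 10)/5 = 5.6
Σ(x − x̄)² = 21.16 + 6.76 + 0.36 + 11.56 + 19.36 = 59.2
h = 1/5 + (-0.6)²/59.2 = 0.2 + 0.00608108 = 0.2061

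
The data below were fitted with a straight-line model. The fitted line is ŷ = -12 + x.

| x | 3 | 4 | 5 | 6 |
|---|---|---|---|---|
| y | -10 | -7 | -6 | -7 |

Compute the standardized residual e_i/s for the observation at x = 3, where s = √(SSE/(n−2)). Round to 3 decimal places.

-0.707

x=3: ŷ = -12 + 3 = -9; e = -10 − (-9) = -1
x=4: ŷ = -12 + 4 = -8; e = -7 − (-8) = 1
x=5: ŷ = -12 + 5 = -7; e = -6 − (-7) = 1
x=6: ŷ = -12 + 6 = -6; e = -7 − (-6) = -1
SSE = 1 + 1 + 1 + 1 = 4
s = √(4/2) = 1.41421
e/s = -1 / 1.41421 = -0.707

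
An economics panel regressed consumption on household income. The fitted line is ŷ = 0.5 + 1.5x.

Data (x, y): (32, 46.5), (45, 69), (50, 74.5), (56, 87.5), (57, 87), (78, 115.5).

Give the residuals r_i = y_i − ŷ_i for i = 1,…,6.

-2, 1, -1, 3, 1, -2

x=32: ŷ = 0.5 + 1.5·32 = 48.5; r = 46.5 − 48.5 = -2
x=45: ŷ = 0.5 + 1.5·45 = 68; r = 69 − 68 = 1
x=50: ŷ = 0.5 + 1.5·50 = 75.5; r = 74.5 − 75.5 = -1
x=56: ŷ = 0.5 + 1.5·56 = 84.5; r = 87.5 − 84.5 = 3
x=57: ŷ = 0.5 + 1.5·57 = 86; r = 87 − 86 = 1
x=78: ŷ = 0.5 + 1.5·78 = 117.5; r = 115.5 − 117.5 = -2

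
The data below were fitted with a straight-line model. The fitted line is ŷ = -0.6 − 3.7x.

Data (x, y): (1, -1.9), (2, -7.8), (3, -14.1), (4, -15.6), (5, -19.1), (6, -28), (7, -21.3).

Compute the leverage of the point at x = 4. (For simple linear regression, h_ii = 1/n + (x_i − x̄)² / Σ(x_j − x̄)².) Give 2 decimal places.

x̄ = (1 + 2 + 3 + 4 + 5 + 6 + 7)/7 = 4
Σ(x − x̄)² = 9 + 4 + 1 + 0 + 1 + 4 + 9 = 28
h = 1/7 + (0)²/28 = 0.142857 + 0 = 0.14

h = 0.14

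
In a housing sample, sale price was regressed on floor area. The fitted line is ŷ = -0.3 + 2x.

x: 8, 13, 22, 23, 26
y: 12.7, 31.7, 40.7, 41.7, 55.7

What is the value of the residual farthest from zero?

r = 6

x=8: ŷ = -0.3 + 2·8 = 15.7; r = 12.7 − 15.7 = -3
x=13: ŷ = -0.3 + 2·13 = 25.7; r = 31.7 − 25.7 = 6
x=22: ŷ = -0.3 + 2·22 = 43.7; r = 40.7 − 43.7 = -3
x=23: ŷ = -0.3 + 2·23 = 45.7; r = 41.7 − 45.7 = -4
x=26: ŷ = -0.3 + 2·26 = 51.7; r = 55.7 − 51.7 = 4
Largest |r| is 6 at x = 13, residual 6.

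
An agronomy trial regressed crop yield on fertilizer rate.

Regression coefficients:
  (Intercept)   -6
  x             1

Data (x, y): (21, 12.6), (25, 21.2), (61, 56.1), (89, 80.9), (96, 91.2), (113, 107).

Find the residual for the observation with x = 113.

ŷ = -6 + 113 = 107
r = 107 − 107 = 0

r = 0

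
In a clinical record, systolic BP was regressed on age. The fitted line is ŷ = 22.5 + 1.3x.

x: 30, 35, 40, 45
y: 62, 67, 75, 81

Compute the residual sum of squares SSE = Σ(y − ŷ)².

SSE = 1.5

x=30: ŷ = 22.5 + 1.3·30 = 61.5; r = 62 − 61.5 = 0.5
x=35: ŷ = 22.5 + 1.3·35 = 68; r = 67 − 68 = -1
x=40: ŷ = 22.5 + 1.3·40 = 74.5; r = 75 − 74.5 = 0.5
x=45: ŷ = 22.5 + 1.3·45 = 81; r = 81 − 81 = 0
SSE = 0.25 + 1 + 0.25 + 0 = 1.5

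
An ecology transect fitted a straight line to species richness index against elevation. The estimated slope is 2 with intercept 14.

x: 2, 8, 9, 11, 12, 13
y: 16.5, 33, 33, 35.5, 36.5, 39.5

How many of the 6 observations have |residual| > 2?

x=2: ŷ = 14 + 2·2 = 18; e = 16.5 − 18 = -1.5
x=8: ŷ = 14 + 2·8 = 30; e = 33 − 30 = 3
x=9: ŷ = 14 + 2·9 = 32; e = 33 − 32 = 1
x=11: ŷ = 14 + 2·11 = 36; e = 35.5 − 36 = -0.5
x=12: ŷ = 14 + 2·12 = 38; e = 36.5 − 38 = -1.5
x=13: ŷ = 14 + 2·13 = 40; e = 39.5 − 40 = -0.5
|e| > 2: x=8 (|e|=3) → 1

1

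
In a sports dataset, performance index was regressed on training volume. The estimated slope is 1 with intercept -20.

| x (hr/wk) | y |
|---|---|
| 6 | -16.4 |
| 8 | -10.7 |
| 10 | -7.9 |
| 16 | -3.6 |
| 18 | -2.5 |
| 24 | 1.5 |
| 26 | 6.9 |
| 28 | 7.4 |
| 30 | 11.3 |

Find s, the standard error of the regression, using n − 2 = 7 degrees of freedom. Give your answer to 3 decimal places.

x=6: ŷ = -20 + 6 = -14; r = -16.4 − (-14) = -2.4
x=8: ŷ = -20 + 8 = -12; r = -10.7 − (-12) = 1.3
x=10: ŷ = -20 + 10 = -10; r = -7.9 − (-10) = 2.1
x=16: ŷ = -20 + 16 = -4; r = -3.6 − (-4) = 0.4
x=18: ŷ = -20 + 18 = -2; r = -2.5 − (-2) = -0.5
x=24: ŷ = -20 + 24 = 4; r = 1.5 − 4 = -2.5
x=26: ŷ = -20 + 26 = 6; r = 6.9 − 6 = 0.9
x=28: ŷ = -20 + 28 = 8; r = 7.4 − 8 = -0.6
x=30: ŷ = -20 + 30 = 10; r = 11.3 − 10 = 1.3
SSE = 5.76 + 1.69 + 4.41 + 0.16 + 0.25 + 6.25 + 0.81 + 0.36 + 1.69 = 21.38
s = √(21.38/7) = √3.05429 ≈ 1.748

s = 1.748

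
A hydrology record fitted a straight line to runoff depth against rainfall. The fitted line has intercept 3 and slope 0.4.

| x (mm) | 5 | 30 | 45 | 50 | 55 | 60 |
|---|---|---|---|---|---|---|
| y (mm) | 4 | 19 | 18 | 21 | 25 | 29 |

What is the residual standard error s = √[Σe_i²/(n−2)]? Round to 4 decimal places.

x=5: ŷ = 3 + 0.4·5 = 5; e = 4 − 5 = -1
x=30: ŷ = 3 + 0.4·30 = 15; e = 19 − 15 = 4
x=45: ŷ = 3 + 0.4·45 = 21; e = 18 − 21 = -3
x=50: ŷ = 3 + 0.4·50 = 23; e = 21 − 23 = -2
x=55: ŷ = 3 + 0.4·55 = 25; e = 25 − 25 = 0
x=60: ŷ = 3 + 0.4·60 = 27; e = 29 − 27 = 2
SSE = 1 + 16 + 9 + 4 + 0 + 4 = 34
s = √(34/4) = √8.5 ≈ 2.9155

s = 2.9155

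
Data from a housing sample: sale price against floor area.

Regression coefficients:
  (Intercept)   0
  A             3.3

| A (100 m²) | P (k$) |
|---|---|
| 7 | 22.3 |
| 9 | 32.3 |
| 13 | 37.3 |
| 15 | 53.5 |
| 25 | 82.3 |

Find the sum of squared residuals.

SSE = 54.8

A=7: P̂ = 3.3·7 = 23.1; r = 22.3 − 23.1 = -0.8
A=9: P̂ = 3.3·9 = 29.7; r = 32.3 − 29.7 = 2.6
A=13: P̂ = 3.3·13 = 42.9; r = 37.3 − 42.9 = -5.6
A=15: P̂ = 3.3·15 = 49.5; r = 53.5 − 49.5 = 4
A=25: P̂ = 3.3·25 = 82.5; r = 82.3 − 82.5 = -0.2
SSE = 0.64 + 6.76 + 31.36 + 16 + 0.04 = 54.8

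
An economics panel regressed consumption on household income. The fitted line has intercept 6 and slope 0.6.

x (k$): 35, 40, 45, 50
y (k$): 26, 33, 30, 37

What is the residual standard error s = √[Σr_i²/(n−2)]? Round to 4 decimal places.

x=35: ŷ = 6 + 0.6·35 = 27; r = 26 − 27 = -1
x=40: ŷ = 6 + 0.6·40 = 30; r = 33 − 30 = 3
x=45: ŷ = 6 + 0.6·45 = 33; r = 30 − 33 = -3
x=50: ŷ = 6 + 0.6·50 = 36; r = 37 − 36 = 1
SSE = 1 + 9 + 9 + 1 = 20
s = √(20/2) = √10 ≈ 3.1623

s = 3.1623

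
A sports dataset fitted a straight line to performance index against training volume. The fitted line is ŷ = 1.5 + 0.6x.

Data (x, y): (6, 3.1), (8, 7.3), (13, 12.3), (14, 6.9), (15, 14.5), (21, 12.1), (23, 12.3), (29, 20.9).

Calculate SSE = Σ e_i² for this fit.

x=6: ŷ = 1.5 + 0.6·6 = 5.1; e = 3.1 − 5.1 = -2
x=8: ŷ = 1.5 + 0.6·8 = 6.3; e = 7.3 − 6.3 = 1
x=13: ŷ = 1.5 + 0.6·13 = 9.3; e = 12.3 − 9.3 = 3
x=14: ŷ = 1.5 + 0.6·14 = 9.9; e = 6.9 − 9.9 = -3
x=15: ŷ = 1.5 + 0.6·15 = 10.5; e = 14.5 − 10.5 = 4
x=21: ŷ = 1.5 + 0.6·21 = 14.1; e = 12.1 − 14.1 = -2
x=23: ŷ = 1.5 + 0.6·23 = 15.3; e = 12.3 − 15.3 = -3
x=29: ŷ = 1.5 + 0.6·29 = 18.9; e = 20.9 − 18.9 = 2
SSE = 4 + 1 + 9 + 9 + 16 + 4 + 9 + 4 = 56

SSE = 56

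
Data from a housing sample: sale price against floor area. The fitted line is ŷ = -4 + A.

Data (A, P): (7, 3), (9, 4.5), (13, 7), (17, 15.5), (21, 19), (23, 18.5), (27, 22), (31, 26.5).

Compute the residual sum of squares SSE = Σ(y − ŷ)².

A=7: ŷ = -4 + 7 = 3; e = 3 − 3 = 0
A=9: ŷ = -4 + 9 = 5; e = 4.5 − 5 = -0.5
A=13: ŷ = -4 + 13 = 9; e = 7 − 9 = -2
A=17: ŷ = -4 + 17 = 13; e = 15.5 − 13 = 2.5
A=21: ŷ = -4 + 21 = 17; e = 19 − 17 = 2
A=23: ŷ = -4 + 23 = 19; e = 18.5 − 19 = -0.5
A=27: ŷ = -4 + 27 = 23; e = 22 − 23 = -1
A=31: ŷ = -4 + 31 = 27; e = 26.5 − 27 = -0.5
SSE = 0 + 0.25 + 4 + 6.25 + 4 + 0.25 + 1 + 0.25 = 16

SSE = 16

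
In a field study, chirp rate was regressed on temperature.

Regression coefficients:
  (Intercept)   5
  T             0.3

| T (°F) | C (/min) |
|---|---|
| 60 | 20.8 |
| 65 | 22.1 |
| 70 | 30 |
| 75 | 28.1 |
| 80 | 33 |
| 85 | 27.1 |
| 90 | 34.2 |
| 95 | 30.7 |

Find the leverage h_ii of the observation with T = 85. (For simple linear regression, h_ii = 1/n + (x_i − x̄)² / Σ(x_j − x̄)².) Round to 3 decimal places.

h = 0.179

T̄ = (60 + 65 + 70 + 75 + 80 + 85 + 90 + 95)/8 = 77.5
Σ(T − T̄)² = 306.25 + 156.25 + 56.25 + 6.25 + 6.25 + 56.25 + 156.25 + 306.25 = 1050
h = 1/8 + (7.5)²/1050 = 0.125 + 0.0535714 = 0.179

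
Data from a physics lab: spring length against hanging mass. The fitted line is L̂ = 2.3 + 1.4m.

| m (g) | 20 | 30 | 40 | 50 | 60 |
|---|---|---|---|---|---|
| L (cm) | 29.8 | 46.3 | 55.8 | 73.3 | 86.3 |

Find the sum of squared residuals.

m=20: L̂ = 2.3 + 1.4·20 = 30.3; e = 29.8 − 30.3 = -0.5
m=30: L̂ = 2.3 + 1.4·30 = 44.3; e = 46.3 − 44.3 = 2
m=40: L̂ = 2.3 + 1.4·40 = 58.3; e = 55.8 − 58.3 = -2.5
m=50: L̂ = 2.3 + 1.4·50 = 72.3; e = 73.3 − 72.3 = 1
m=60: L̂ = 2.3 + 1.4·60 = 86.3; e = 86.3 − 86.3 = 0
SSE = 0.25 + 4 + 6.25 + 1 + 0 = 11.5

SSE = 11.5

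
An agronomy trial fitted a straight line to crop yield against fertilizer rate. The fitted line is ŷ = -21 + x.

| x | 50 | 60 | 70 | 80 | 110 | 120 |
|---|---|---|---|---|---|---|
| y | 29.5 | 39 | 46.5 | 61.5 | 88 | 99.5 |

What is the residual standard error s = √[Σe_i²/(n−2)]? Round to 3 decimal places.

x=50: ŷ = -21 + 50 = 29; e = 29.5 − 29 = 0.5
x=60: ŷ = -21 + 60 = 39; e = 39 − 39 = 0
x=70: ŷ = -21 + 70 = 49; e = 46.5 − 49 = -2.5
x=80: ŷ = -21 + 80 = 59; e = 61.5 − 59 = 2.5
x=110: ŷ = -21 + 110 = 89; e = 88 − 89 = -1
x=120: ŷ = -21 + 120 = 99; e = 99.5 − 99 = 0.5
SSE = 0.25 + 0 + 6.25 + 6.25 + 1 + 0.25 = 14
s = √(14/4) = √3.5 ≈ 1.871

s = 1.871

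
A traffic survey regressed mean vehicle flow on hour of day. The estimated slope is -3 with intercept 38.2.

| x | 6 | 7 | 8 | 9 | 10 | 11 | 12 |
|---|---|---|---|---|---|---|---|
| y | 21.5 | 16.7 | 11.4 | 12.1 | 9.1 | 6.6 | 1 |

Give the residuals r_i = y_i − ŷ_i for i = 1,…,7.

x=6: ŷ = 38.2 − 3·6 = 20.2; r = 21.5 − 20.2 = 1.3
x=7: ŷ = 38.2 − 3·7 = 17.2; r = 16.7 − 17.2 = -0.5
x=8: ŷ = 38.2 − 3·8 = 14.2; r = 11.4 − 14.2 = -2.8
x=9: ŷ = 38.2 − 3·9 = 11.2; r = 12.1 − 11.2 = 0.9
x=10: ŷ = 38.2 − 3·10 = 8.2; r = 9.1 − 8.2 = 0.9
x=11: ŷ = 38.2 − 3·11 = 5.2; r = 6.6 − 5.2 = 1.4
x=12: ŷ = 38.2 − 3·12 = 2.2; r = 1 − 2.2 = -1.2

1.3, -0.5, -2.8, 0.9, 0.9, 1.4, -1.2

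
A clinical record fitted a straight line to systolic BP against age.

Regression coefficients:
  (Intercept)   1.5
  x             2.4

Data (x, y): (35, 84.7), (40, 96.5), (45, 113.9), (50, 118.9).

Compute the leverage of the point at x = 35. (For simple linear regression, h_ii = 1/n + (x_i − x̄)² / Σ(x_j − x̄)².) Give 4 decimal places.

h = 0.7000

x̄ = (35 + 40 + 45 + 50)/4 = 42.5
Σ(x − x̄)² = 56.25 + 6.25 + 6.25 + 56.25 = 125
h = 1/4 + (-7.5)²/125 = 0.25 + 0.45 = 0.7000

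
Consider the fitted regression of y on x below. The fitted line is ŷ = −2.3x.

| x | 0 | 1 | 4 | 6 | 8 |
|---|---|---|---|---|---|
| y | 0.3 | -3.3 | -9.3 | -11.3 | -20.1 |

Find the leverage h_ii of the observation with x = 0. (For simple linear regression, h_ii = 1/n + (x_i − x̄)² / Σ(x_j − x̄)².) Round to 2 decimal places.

x̄ = (0 + 1 + 4 + 6 + 8)/5 = 3.8
Σ(x − x̄)² = 14.44 + 7.84 + 0.04 + 4.84 + 17.64 = 44.8
h = 1/5 + (-3.8)²/44.8 = 0.2 + 0.322321 = 0.52

h = 0.52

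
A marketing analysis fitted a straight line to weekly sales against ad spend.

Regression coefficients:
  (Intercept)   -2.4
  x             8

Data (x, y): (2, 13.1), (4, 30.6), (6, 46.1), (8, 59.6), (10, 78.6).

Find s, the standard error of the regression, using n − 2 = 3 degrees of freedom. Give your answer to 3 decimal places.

s = 1.472

x=2: ŷ = -2.4 + 8·2 = 13.6; r = 13.1 − 13.6 = -0.5
x=4: ŷ = -2.4 + 8·4 = 29.6; r = 30.6 − 29.6 = 1
x=6: ŷ = -2.4 + 8·6 = 45.6; r = 46.1 − 45.6 = 0.5
x=8: ŷ = -2.4 + 8·8 = 61.6; r = 59.6 − 61.6 = -2
x=10: ŷ = -2.4 + 8·10 = 77.6; r = 78.6 − 77.6 = 1
SSE = 0.25 + 1 + 0.25 + 4 + 1 = 6.5
s = √(6.5/3) = √2.16667 ≈ 1.472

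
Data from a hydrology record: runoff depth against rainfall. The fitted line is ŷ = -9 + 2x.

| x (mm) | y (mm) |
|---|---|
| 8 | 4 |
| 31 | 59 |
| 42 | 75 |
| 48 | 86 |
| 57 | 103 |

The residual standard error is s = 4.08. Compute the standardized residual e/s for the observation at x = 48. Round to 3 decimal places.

ŷ = -9 + 2·48 = 87
e = 86 − 87 = -1
e/s = -1 / 4.08 = -0.245

-0.245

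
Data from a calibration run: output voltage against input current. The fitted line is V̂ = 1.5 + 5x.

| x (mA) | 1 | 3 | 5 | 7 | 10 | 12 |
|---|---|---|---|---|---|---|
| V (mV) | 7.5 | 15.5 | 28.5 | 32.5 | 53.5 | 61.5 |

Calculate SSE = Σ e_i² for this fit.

SSE = 26

x=1: V̂ = 1.5 + 5·1 = 6.5; e = 7.5 − 6.5 = 1
x=3: V̂ = 1.5 + 5·3 = 16.5; e = 15.5 − 16.5 = -1
x=5: V̂ = 1.5 + 5·5 = 26.5; e = 28.5 − 26.5 = 2
x=7: V̂ = 1.5 + 5·7 = 36.5; e = 32.5 − 36.5 = -4
x=10: V̂ = 1.5 + 5·10 = 51.5; e = 53.5 − 51.5 = 2
x=12: V̂ = 1.5 + 5·12 = 61.5; e = 61.5 − 61.5 = 0
SSE = 1 + 1 + 4 + 16 + 4 + 0 = 26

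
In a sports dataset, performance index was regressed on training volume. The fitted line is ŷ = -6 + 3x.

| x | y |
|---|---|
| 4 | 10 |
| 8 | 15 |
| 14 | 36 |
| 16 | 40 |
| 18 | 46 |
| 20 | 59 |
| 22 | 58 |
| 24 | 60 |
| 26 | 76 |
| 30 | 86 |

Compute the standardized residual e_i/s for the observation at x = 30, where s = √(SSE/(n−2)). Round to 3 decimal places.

0.521

x=4: ŷ = -6 + 3·4 = 6; e = 10 − 6 = 4
x=8: ŷ = -6 + 3·8 = 18; e = 15 − 18 = -3
x=14: ŷ = -6 + 3·14 = 36; e = 36 − 36 = 0
x=16: ŷ = -6 + 3·16 = 42; e = 40 − 42 = -2
x=18: ŷ = -6 + 3·18 = 48; e = 46 − 48 = -2
x=20: ŷ = -6 + 3·20 = 54; e = 59 − 54 = 5
x=22: ŷ = -6 + 3·22 = 60; e = 58 − 60 = -2
x=24: ŷ = -6 + 3·24 = 66; e = 60 − 66 = -6
x=26: ŷ = -6 + 3·26 = 72; e = 76 − 72 = 4
x=30: ŷ = -6 + 3·30 = 84; e = 86 − 84 = 2
SSE = 16 + 9 + 0 + 4 + 4 + 25 + 4 + 36 + 16 + 4 = 118
s = √(118/8) = 3.84057
e/s = 2 / 3.84057 = 0.521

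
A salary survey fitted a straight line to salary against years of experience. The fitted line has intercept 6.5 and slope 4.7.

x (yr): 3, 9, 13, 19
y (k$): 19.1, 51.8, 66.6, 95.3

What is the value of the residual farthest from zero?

x=3: ŷ = 6.5 + 4.7·3 = 20.6; r = 19.1 − 20.6 = -1.5
x=9: ŷ = 6.5 + 4.7·9 = 48.8; r = 51.8 − 48.8 = 3
x=13: ŷ = 6.5 + 4.7·13 = 67.6; r = 66.6 − 67.6 = -1
x=19: ŷ = 6.5 + 4.7·19 = 95.8; r = 95.3 − 95.8 = -0.5
Largest |r| is 3 at x = 9, residual 3.

r = 3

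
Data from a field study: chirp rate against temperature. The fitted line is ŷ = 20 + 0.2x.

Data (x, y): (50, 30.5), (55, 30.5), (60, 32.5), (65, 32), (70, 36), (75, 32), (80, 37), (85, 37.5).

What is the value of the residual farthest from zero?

x=50: ŷ = 20 + 0.2·50 = 30; r = 30.5 − 30 = 0.5
x=55: ŷ = 20 + 0.2·55 = 31; r = 30.5 − 31 = -0.5
x=60: ŷ = 20 + 0.2·60 = 32; r = 32.5 − 32 = 0.5
x=65: ŷ = 20 + 0.2·65 = 33; r = 32 − 33 = -1
x=70: ŷ = 20 + 0.2·70 = 34; r = 36 − 34 = 2
x=75: ŷ = 20 + 0.2·75 = 35; r = 32 − 35 = -3
x=80: ŷ = 20 + 0.2·80 = 36; r = 37 − 36 = 1
x=85: ŷ = 20 + 0.2·85 = 37; r = 37.5 − 37 = 0.5
Largest |r| is 3 at x = 75, residual -3.

r = -3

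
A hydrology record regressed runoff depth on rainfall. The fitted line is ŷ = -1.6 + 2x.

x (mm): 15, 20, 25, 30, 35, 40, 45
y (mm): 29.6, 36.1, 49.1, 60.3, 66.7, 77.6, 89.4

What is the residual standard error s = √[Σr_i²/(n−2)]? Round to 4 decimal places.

s = 1.7527

x=15: ŷ = -1.6 + 2·15 = 28.4; r = 29.6 − 28.4 = 1.2
x=20: ŷ = -1.6 + 2·20 = 38.4; r = 36.1 − 38.4 = -2.3
x=25: ŷ = -1.6 + 2·25 = 48.4; r = 49.1 − 48.4 = 0.7
x=30: ŷ = -1.6 + 2·30 = 58.4; r = 60.3 − 58.4 = 1.9
x=35: ŷ = -1.6 + 2·35 = 68.4; r = 66.7 − 68.4 = -1.7
x=40: ŷ = -1.6 + 2·40 = 78.4; r = 77.6 − 78.4 = -0.8
x=45: ŷ = -1.6 + 2·45 = 88.4; r = 89.4 − 88.4 = 1
SSE = 1.44 + 5.29 + 0.49 + 3.61 + 2.89 + 0.64 + 1 = 15.36
s = √(15.36/5) = √3.072 ≈ 1.7527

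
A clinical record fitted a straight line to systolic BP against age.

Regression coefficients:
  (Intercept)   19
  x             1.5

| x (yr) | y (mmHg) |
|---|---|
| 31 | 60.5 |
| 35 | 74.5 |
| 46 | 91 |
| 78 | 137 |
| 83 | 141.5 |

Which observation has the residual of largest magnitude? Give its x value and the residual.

x=31: ŷ = 19 + 1.5·31 = 65.5; r = 60.5 − 65.5 = -5
x=35: ŷ = 19 + 1.5·35 = 71.5; r = 74.5 − 71.5 = 3
x=46: ŷ = 19 + 1.5·46 = 88; r = 91 − 88 = 3
x=78: ŷ = 19 + 1.5·78 = 136; r = 137 − 136 = 1
x=83: ŷ = 19 + 1.5·83 = 143.5; r = 141.5 − 143.5 = -2
Largest |r| is 5 at x = 31, residual -5.

x = 31, r = -5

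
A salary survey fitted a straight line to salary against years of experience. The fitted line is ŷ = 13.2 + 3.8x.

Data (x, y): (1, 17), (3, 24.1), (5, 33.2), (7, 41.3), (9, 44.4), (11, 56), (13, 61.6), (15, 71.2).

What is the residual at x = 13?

ŷ = 13.2 + 3.8·13 = 62.6
e = 61.6 − 62.6 = -1

e = -1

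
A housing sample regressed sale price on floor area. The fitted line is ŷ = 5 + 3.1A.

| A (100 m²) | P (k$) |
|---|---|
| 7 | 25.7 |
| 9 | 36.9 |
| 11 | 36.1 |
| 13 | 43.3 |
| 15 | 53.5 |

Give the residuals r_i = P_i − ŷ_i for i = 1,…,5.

A=7: ŷ = 5 + 3.1·7 = 26.7; r = 25.7 − 26.7 = -1
A=9: ŷ = 5 + 3.1·9 = 32.9; r = 36.9 − 32.9 = 4
A=11: ŷ = 5 + 3.1·11 = 39.1; r = 36.1 − 39.1 = -3
A=13: ŷ = 5 + 3.1·13 = 45.3; r = 43.3 − 45.3 = -2
A=15: ŷ = 5 + 3.1·15 = 51.5; r = 53.5 − 51.5 = 2

-1, 4, -3, -2, 2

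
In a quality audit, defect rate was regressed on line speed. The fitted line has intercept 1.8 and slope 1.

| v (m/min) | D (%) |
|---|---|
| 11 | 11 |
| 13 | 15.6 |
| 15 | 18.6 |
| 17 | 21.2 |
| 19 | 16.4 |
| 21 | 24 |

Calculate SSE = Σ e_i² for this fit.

v=11: ŷ = 1.8 + 11 = 12.8; e = 11 − 12.8 = -1.8
v=13: ŷ = 1.8 + 13 = 14.8; e = 15.6 − 14.8 = 0.8
v=15: ŷ = 1.8 + 15 = 16.8; e = 18.6 − 16.8 = 1.8
v=17: ŷ = 1.8 + 17 = 18.8; e = 21.2 − 18.8 = 2.4
v=19: ŷ = 1.8 + 19 = 20.8; e = 16.4 − 20.8 = -4.4
v=21: ŷ = 1.8 + 21 = 22.8; e = 24 − 22.8 = 1.2
SSE = 3.24 + 0.64 + 3.24 + 5.76 + 19.36 + 1.44 = 33.68

SSE = 33.68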